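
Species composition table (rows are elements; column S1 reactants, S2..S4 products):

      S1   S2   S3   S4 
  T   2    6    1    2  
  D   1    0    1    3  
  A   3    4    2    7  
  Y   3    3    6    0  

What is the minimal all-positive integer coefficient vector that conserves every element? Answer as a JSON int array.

T: 5·2 = 10 | 1·6+2·1+1·2 = 10
D: 5·1 = 5 | 1·0+2·1+1·3 = 5
A: 5·3 = 15 | 1·4+2·2+1·7 = 15
Y: 5·3 = 15 | 1·3+2·6+1·0 = 15
gcd(5,1,2,1) = 1

Coefficients: [5, 1, 2, 1]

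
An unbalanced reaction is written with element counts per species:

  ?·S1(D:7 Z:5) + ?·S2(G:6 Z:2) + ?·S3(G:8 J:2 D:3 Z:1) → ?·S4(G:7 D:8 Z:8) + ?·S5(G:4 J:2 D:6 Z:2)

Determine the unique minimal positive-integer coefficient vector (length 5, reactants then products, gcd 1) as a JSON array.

Coefficients: [5, 4, 1, 4, 1]

G: 5·0+4·6+1·8 = 32 | 4·7+1·4 = 32
J: 5·0+4·0+1·2 = 2 | 4·0+1·2 = 2
D: 5·7+4·0+1·3 = 38 | 4·8+1·6 = 38
Z: 5·5+4·2+1·1 = 34 | 4·8+1·2 = 34
gcd(5,4,1,4,1) = 1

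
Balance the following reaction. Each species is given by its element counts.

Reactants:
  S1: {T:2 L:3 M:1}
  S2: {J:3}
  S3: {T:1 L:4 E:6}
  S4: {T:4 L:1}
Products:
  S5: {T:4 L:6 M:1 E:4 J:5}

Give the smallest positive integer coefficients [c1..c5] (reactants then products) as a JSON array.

T: 3·2+5·0+2·1+1·4 = 12 | 3·4 = 12
L: 3·3+5·0+2·4+1·1 = 18 | 3·6 = 18
M: 3·1+5·0+2·0+1·0 = 3 | 3·1 = 3
E: 3·0+5·0+2·6+1·0 = 12 | 3·4 = 12
J: 3·0+5·3+2·0+1·0 = 15 | 3·5 = 15
gcd(3,5,2,1,3) = 1

Coefficients: [3, 5, 2, 1, 3]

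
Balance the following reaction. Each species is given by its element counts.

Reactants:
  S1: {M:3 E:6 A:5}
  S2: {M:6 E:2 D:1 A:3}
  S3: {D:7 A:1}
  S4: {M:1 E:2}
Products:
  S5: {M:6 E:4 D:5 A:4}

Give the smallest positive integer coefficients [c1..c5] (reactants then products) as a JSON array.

Coefficients: [1, 4, 3, 3, 5]

M: 1·3+4·6+3·0+3·1 = 30 | 5·6 = 30
E: 1·6+4·2+3·0+3·2 = 20 | 5·4 = 20
D: 1·0+4·1+3·7+3·0 = 25 | 5·5 = 25
A: 1·5+4·3+3·1+3·0 = 20 | 5·4 = 20
gcd(1,4,3,3,5) = 1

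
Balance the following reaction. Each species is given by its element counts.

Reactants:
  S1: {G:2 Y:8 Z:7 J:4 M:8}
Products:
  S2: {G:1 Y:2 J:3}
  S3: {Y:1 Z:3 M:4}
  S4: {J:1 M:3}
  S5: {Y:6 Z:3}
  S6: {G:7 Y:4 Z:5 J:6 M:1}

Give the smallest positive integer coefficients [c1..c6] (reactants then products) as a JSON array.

G: 5·2 = 10 | 3·1+6·0+5·0+4·0+1·7 = 10
Y: 5·8 = 40 | 3·2+6·1+5·0+4·6+1·4 = 40
Z: 5·7 = 35 | 3·0+6·3+5·0+4·3+1·5 = 35
J: 5·4 = 20 | 3·3+6·0+5·1+4·0+1·6 = 20
M: 5·8 = 40 | 3·0+6·4+5·3+4·0+1·1 = 40
gcd(5,3,6,5,4,1) = 1

Coefficients: [5, 3, 6, 5, 4, 1]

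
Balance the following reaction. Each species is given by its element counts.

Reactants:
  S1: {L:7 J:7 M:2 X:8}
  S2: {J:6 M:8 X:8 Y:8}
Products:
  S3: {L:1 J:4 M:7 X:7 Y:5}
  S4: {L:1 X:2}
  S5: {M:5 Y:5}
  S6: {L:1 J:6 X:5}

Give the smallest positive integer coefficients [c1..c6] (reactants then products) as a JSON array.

L: 2·7+5·0 = 14 | 2·1+6·1+6·0+6·1 = 14
J: 2·7+5·6 = 44 | 2·4+6·0+6·0+6·6 = 44
M: 2·2+5·8 = 44 | 2·7+6·0+6·5+6·0 = 44
X: 2·8+5·8 = 56 | 2·7+6·2+6·0+6·5 = 56
Y: 2·0+5·8 = 40 | 2·5+6·0+6·5+6·0 = 40
gcd(2,5,2,6,6,6) = 1

Coefficients: [2, 5, 2, 6, 6, 6]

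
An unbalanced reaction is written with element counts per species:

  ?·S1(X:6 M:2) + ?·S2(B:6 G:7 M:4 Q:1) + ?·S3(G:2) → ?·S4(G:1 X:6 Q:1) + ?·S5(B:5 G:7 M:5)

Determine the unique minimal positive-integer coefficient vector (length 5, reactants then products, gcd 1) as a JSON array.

Coefficients: [5, 5, 6, 5, 6]

B: 5·0+5·6+6·0 = 30 | 5·0+6·5 = 30
G: 5·0+5·7+6·2 = 47 | 5·1+6·7 = 47
X: 5·6+5·0+6·0 = 30 | 5·6+6·0 = 30
M: 5·2+5·4+6·0 = 30 | 5·0+6·5 = 30
Q: 5·0+5·1+6·0 = 5 | 5·1+6·0 = 5
gcd(5,5,6,5,6) = 1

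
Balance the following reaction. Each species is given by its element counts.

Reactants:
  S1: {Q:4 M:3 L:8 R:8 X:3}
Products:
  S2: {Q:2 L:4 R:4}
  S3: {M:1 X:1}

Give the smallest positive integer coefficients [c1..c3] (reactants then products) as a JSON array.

Coefficients: [1, 2, 3]

Q: 1·4 = 4 | 2·2+3·0 = 4
M: 1·3 = 3 | 2·0+3·1 = 3
L: 1·8 = 8 | 2·4+3·0 = 8
R: 1·8 = 8 | 2·4+3·0 = 8
X: 1·3 = 3 | 2·0+3·1 = 3
gcd(1,2,3) = 1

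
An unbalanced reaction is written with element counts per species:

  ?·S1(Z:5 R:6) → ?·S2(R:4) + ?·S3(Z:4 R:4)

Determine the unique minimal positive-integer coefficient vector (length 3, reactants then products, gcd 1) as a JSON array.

Coefficients: [4, 1, 5]

Z: 4·5 = 20 | 1·0+5·4 = 20
R: 4·6 = 24 | 1·4+5·4 = 24
gcd(4,1,5) = 1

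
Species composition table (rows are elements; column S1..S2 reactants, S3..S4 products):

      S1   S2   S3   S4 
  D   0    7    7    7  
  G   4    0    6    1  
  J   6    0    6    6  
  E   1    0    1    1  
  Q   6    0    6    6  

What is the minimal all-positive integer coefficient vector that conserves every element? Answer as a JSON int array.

D: 5·0+5·7 = 35 | 3·7+2·7 = 35
G: 5·4+5·0 = 20 | 3·6+2·1 = 20
J: 5·6+5·0 = 30 | 3·6+2·6 = 30
E: 5·1+5·0 = 5 | 3·1+2·1 = 5
Q: 5·6+5·0 = 30 | 3·6+2·6 = 30
gcd(5,5,3,2) = 1

Coefficients: [5, 5, 3, 2]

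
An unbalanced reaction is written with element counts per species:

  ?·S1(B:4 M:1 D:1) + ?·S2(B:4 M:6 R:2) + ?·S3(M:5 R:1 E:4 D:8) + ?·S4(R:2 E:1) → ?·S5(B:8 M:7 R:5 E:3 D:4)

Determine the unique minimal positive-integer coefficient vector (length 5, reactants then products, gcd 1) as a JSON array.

Coefficients: [4, 2, 1, 5, 3]

B: 4·4+2·4+1·0+5·0 = 24 | 3·8 = 24
M: 4·1+2·6+1·5+5·0 = 21 | 3·7 = 21
R: 4·0+2·2+1·1+5·2 = 15 | 3·5 = 15
E: 4·0+2·0+1·4+5·1 = 9 | 3·3 = 9
D: 4·1+2·0+1·8+5·0 = 12 | 3·4 = 12
gcd(4,2,1,5,3) = 1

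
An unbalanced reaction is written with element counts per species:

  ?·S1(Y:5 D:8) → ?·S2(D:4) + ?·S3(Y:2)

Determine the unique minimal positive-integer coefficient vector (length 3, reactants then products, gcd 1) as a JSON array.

Coefficients: [2, 4, 5]

Y: 2·5 = 10 | 4·0+5·2 = 10
D: 2·8 = 16 | 4·4+5·0 = 16
gcd(2,4,5) = 1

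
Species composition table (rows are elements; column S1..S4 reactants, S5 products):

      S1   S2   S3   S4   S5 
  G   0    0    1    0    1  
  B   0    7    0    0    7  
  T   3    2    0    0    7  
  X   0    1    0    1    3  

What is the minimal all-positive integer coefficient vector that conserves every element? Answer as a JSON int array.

Coefficients: [5, 3, 3, 6, 3]

G: 5·0+3·0+3·1+6·0 = 3 | 3·1 = 3
B: 5·0+3·7+3·0+6·0 = 21 | 3·7 = 21
T: 5·3+3·2+3·0+6·0 = 21 | 3·7 = 21
X: 5·0+3·1+3·0+6·1 = 9 | 3·3 = 9
gcd(5,3,3,6,3) = 1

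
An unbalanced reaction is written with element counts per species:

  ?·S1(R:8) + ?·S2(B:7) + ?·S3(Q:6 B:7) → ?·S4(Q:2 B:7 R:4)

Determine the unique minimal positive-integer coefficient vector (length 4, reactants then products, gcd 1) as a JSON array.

Coefficients: [3, 4, 2, 6]

Q: 3·0+4·0+2·6 = 12 | 6·2 = 12
B: 3·0+4·7+2·7 = 42 | 6·7 = 42
R: 3·8+4·0+2·0 = 24 | 6·4 = 24
gcd(3,4,2,6) = 1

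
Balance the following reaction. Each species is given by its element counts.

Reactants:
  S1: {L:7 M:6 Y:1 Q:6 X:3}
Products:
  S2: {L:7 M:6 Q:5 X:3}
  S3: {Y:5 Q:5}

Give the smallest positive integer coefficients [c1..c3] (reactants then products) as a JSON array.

Coefficients: [5, 5, 1]

L: 5·7 = 35 | 5·7+1·0 = 35
M: 5·6 = 30 | 5·6+1·0 = 30
Y: 5·1 = 5 | 5·0+1·5 = 5
Q: 5·6 = 30 | 5·5+1·5 = 30
X: 5·3 = 15 | 5·3+1·0 = 15
gcd(5,5,1) = 1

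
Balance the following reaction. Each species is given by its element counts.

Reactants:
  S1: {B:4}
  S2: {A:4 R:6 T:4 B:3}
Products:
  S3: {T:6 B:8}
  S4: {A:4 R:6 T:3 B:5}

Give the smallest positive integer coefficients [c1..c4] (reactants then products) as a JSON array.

A: 5·0+6·4 = 24 | 1·0+6·4 = 24
R: 5·0+6·6 = 36 | 1·0+6·6 = 36
T: 5·0+6·4 = 24 | 1·6+6·3 = 24
B: 5·4+6·3 = 38 | 1·8+6·5 = 38
gcd(5,6,1,6) = 1

Coefficients: [5, 6, 1, 6]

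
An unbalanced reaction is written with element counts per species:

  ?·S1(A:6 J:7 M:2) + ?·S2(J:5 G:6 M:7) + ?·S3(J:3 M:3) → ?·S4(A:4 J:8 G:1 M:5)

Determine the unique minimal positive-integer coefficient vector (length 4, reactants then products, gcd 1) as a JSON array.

A: 4·6+1·0+5·0 = 24 | 6·4 = 24
J: 4·7+1·5+5·3 = 48 | 6·8 = 48
G: 4·0+1·6+5·0 = 6 | 6·1 = 6
M: 4·2+1·7+5·3 = 30 | 6·5 = 30
gcd(4,1,5,6) = 1

Coefficients: [4, 1, 5, 6]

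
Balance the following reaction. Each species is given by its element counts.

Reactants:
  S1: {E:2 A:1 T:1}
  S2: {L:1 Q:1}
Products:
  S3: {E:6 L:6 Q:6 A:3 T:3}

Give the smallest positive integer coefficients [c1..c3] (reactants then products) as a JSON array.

Coefficients: [3, 6, 1]

E: 3·2+6·0 = 6 | 1·6 = 6
L: 3·0+6·1 = 6 | 1·6 = 6
Q: 3·0+6·1 = 6 | 1·6 = 6
A: 3·1+6·0 = 3 | 1·3 = 3
T: 3·1+6·0 = 3 | 1·3 = 3
gcd(3,6,1) = 1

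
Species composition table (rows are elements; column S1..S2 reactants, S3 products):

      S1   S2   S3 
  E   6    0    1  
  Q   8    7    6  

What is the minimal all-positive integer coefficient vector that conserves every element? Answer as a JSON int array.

Coefficients: [1, 4, 6]

E: 1·6+4·0 = 6 | 6·1 = 6
Q: 1·8+4·7 = 36 | 6·6 = 36
gcd(1,4,6) = 1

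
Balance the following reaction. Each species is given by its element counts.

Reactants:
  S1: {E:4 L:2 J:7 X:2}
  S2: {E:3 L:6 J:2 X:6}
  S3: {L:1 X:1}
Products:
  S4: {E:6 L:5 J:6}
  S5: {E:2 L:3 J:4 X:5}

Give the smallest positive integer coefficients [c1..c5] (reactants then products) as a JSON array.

Coefficients: [4, 2, 5, 2, 5]

E: 4·4+2·3+5·0 = 22 | 2·6+5·2 = 22
L: 4·2+2·6+5·1 = 25 | 2·5+5·3 = 25
J: 4·7+2·2+5·0 = 32 | 2·6+5·4 = 32
X: 4·2+2·6+5·1 = 25 | 2·0+5·5 = 25
gcd(4,2,5,2,5) = 1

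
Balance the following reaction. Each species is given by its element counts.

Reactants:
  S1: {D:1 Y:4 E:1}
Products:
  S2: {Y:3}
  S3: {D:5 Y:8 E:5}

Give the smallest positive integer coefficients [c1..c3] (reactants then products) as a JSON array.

D: 5·1 = 5 | 4·0+1·5 = 5
Y: 5·4 = 20 | 4·3+1·8 = 20
E: 5·1 = 5 | 4·0+1·5 = 5
gcd(5,4,1) = 1

Coefficients: [5, 4, 1]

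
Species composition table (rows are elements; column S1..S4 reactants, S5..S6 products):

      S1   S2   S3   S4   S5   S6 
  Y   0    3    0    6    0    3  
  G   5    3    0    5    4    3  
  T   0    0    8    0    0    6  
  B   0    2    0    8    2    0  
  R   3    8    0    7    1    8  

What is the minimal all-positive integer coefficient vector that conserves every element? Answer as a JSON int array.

Y: 5·0+2·3+3·0+1·6 = 12 | 6·0+4·3 = 12
G: 5·5+2·3+3·0+1·5 = 36 | 6·4+4·3 = 36
T: 5·0+2·0+3·8+1·0 = 24 | 6·0+4·6 = 24
B: 5·0+2·2+3·0+1·8 = 12 | 6·2+4·0 = 12
R: 5·3+2·8+3·0+1·7 = 38 | 6·1+4·8 = 38
gcd(5,2,3,1,6,4) = 1

Coefficients: [5, 2, 3, 1, 6, 4]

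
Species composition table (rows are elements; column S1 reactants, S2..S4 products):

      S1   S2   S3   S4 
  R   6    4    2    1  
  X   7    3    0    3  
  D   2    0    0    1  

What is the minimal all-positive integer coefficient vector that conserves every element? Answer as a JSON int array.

R: 3·6 = 18 | 1·4+4·2+6·1 = 18
X: 3·7 = 21 | 1·3+4·0+6·3 = 21
D: 3·2 = 6 | 1·0+4·0+6·1 = 6
gcd(3,1,4,6) = 1

Coefficients: [3, 1, 4, 6]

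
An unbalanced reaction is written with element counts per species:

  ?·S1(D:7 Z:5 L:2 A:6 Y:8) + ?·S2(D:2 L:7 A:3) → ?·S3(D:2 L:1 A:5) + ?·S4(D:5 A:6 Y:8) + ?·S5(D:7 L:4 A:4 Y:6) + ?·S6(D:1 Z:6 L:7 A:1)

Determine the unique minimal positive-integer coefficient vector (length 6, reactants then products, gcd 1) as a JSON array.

D: 6·7+6·2 = 54 | 3·2+3·5+4·7+5·1 = 54
Z: 6·5+6·0 = 30 | 3·0+3·0+4·0+5·6 = 30
L: 6·2+6·7 = 54 | 3·1+3·0+4·4+5·7 = 54
A: 6·6+6·3 = 54 | 3·5+3·6+4·4+5·1 = 54
Y: 6·8+6·0 = 48 | 3·0+3·8+4·6+5·0 = 48
gcd(6,6,3,3,4,5) = 1

Coefficients: [6, 6, 3, 3, 4, 5]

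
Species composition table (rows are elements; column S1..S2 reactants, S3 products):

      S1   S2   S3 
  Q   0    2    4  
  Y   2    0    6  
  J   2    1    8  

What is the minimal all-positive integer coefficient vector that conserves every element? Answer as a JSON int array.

Coefficients: [3, 2, 1]

Q: 3·0+2·2 = 4 | 1·4 = 4
Y: 3·2+2·0 = 6 | 1·6 = 6
J: 3·2+2·1 = 8 | 1·8 = 8
gcd(3,2,1) = 1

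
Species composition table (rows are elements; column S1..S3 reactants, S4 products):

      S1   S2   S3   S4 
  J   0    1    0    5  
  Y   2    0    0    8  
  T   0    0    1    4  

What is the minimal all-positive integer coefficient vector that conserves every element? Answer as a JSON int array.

J: 4·0+5·1+4·0 = 5 | 1·5 = 5
Y: 4·2+5·0+4·0 = 8 | 1·8 = 8
T: 4·0+5·0+4·1 = 4 | 1·4 = 4
gcd(4,5,4,1) = 1

Coefficients: [4, 5, 4, 1]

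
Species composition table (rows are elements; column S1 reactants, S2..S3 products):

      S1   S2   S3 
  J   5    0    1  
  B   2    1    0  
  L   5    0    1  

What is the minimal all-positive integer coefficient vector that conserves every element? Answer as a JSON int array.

J: 1·5 = 5 | 2·0+5·1 = 5
B: 1·2 = 2 | 2·1+5·0 = 2
L: 1·5 = 5 | 2·0+5·1 = 5
gcd(1,2,5) = 1

Coefficients: [1, 2, 5]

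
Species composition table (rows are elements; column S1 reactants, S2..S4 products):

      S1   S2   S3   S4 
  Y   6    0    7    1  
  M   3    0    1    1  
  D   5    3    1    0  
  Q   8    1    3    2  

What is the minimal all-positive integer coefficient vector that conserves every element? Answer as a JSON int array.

Coefficients: [2, 3, 1, 5]

Y: 2·6 = 12 | 3·0+1·7+5·1 = 12
M: 2·3 = 6 | 3·0+1·1+5·1 = 6
D: 2·5 = 10 | 3·3+1·1+5·0 = 10
Q: 2·8 = 16 | 3·1+1·3+5·2 = 16
gcd(2,3,1,5) = 1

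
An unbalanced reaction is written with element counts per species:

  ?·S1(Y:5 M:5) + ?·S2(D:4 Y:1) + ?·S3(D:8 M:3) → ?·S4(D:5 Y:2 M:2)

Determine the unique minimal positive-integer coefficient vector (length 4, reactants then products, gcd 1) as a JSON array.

D: 1·0+3·4+1·8 = 20 | 4·5 = 20
Y: 1·5+3·1+1·0 = 8 | 4·2 = 8
M: 1·5+3·0+1·3 = 8 | 4·2 = 8
gcd(1,3,1,4) = 1

Coefficients: [1, 3, 1, 4]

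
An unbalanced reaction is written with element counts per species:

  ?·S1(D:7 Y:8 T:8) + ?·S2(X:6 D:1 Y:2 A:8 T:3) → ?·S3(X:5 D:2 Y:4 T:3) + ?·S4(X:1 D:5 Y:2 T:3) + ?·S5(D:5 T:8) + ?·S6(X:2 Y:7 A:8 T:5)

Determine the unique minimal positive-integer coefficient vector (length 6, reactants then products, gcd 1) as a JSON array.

X: 5·0+4·6 = 24 | 2·5+6·1+1·0+4·2 = 24
D: 5·7+4·1 = 39 | 2·2+6·5+1·5+4·0 = 39
Y: 5·8+4·2 = 48 | 2·4+6·2+1·0+4·7 = 48
A: 5·0+4·8 = 32 | 2·0+6·0+1·0+4·8 = 32
T: 5·8+4·3 = 52 | 2·3+6·3+1·8+4·5 = 52
gcd(5,4,2,6,1,4) = 1

Coefficients: [5, 4, 2, 6, 1, 4]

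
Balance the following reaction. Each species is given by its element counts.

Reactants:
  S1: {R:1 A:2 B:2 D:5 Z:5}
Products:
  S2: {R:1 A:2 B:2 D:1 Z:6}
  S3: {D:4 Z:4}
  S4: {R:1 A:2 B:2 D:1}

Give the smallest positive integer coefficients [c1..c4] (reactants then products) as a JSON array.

Coefficients: [6, 1, 6, 5]

R: 6·1 = 6 | 1·1+6·0+5·1 = 6
A: 6·2 = 12 | 1·2+6·0+5·2 = 12
B: 6·2 = 12 | 1·2+6·0+5·2 = 12
D: 6·5 = 30 | 1·1+6·4+5·1 = 30
Z: 6·5 = 30 | 1·6+6·4+5·0 = 30
gcd(6,1,6,5) = 1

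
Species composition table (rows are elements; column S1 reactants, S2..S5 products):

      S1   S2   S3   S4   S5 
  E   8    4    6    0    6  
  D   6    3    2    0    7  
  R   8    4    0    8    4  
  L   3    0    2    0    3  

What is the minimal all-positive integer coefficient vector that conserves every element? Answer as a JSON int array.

E: 5·8 = 40 | 1·4+3·6+3·0+3·6 = 40
D: 5·6 = 30 | 1·3+3·2+3·0+3·7 = 30
R: 5·8 = 40 | 1·4+3·0+3·8+3·4 = 40
L: 5·3 = 15 | 1·0+3·2+3·0+3·3 = 15
gcd(5,1,3,3,3) = 1

Coefficients: [5, 1, 3, 3, 3]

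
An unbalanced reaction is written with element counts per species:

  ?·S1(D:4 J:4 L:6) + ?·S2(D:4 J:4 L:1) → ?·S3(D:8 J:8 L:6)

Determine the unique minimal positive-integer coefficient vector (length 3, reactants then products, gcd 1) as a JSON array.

D: 4·4+6·4 = 40 | 5·8 = 40
J: 4·4+6·4 = 40 | 5·8 = 40
L: 4·6+6·1 = 30 | 5·6 = 30
gcd(4,6,5) = 1

Coefficients: [4, 6, 5]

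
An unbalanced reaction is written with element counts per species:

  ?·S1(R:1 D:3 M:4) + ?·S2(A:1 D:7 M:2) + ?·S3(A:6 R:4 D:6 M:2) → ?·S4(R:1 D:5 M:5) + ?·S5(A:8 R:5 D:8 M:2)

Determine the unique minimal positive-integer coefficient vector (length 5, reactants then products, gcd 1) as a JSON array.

Coefficients: [6, 2, 5, 6, 4]

A: 6·0+2·1+5·6 = 32 | 6·0+4·8 = 32
R: 6·1+2·0+5·4 = 26 | 6·1+4·5 = 26
D: 6·3+2·7+5·6 = 62 | 6·5+4·8 = 62
M: 6·4+2·2+5·2 = 38 | 6·5+4·2 = 38
gcd(6,2,5,6,4) = 1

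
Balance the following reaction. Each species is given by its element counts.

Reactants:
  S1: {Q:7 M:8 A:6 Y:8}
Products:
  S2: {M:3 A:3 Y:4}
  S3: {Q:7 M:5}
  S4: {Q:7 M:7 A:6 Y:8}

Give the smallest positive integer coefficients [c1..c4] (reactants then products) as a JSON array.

Q: 4·7 = 28 | 2·0+1·7+3·7 = 28
M: 4·8 = 32 | 2·3+1·5+3·7 = 32
A: 4·6 = 24 | 2·3+1·0+3·6 = 24
Y: 4·8 = 32 | 2·4+1·0+3·8 = 32
gcd(4,2,1,3) = 1

Coefficients: [4, 2, 1, 3]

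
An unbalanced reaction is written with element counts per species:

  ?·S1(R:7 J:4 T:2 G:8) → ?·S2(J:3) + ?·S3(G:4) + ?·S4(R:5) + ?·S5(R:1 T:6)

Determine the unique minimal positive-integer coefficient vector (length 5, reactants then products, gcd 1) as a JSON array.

Coefficients: [3, 4, 6, 4, 1]

R: 3·7 = 21 | 4·0+6·0+4·5+1·1 = 21
J: 3·4 = 12 | 4·3+6·0+4·0+1·0 = 12
T: 3·2 = 6 | 4·0+6·0+4·0+1·6 = 6
G: 3·8 = 24 | 4·0+6·4+4·0+1·0 = 24
gcd(3,4,6,4,1) = 1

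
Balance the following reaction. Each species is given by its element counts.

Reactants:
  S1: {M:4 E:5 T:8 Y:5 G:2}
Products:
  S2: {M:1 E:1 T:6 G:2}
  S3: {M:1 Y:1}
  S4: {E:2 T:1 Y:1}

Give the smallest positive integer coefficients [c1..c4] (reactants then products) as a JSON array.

M: 1·4 = 4 | 1·1+3·1+2·0 = 4
E: 1·5 = 5 | 1·1+3·0+2·2 = 5
T: 1·8 = 8 | 1·6+3·0+2·1 = 8
Y: 1·5 = 5 | 1·0+3·1+2·1 = 5
G: 1·2 = 2 | 1·2+3·0+2·0 = 2
gcd(1,1,3,2) = 1

Coefficients: [1, 1, 3, 2]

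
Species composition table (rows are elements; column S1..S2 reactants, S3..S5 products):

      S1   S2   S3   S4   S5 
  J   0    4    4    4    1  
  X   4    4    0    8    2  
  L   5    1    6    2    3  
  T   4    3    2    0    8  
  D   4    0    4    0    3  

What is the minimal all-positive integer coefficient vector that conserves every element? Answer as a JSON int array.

J: 4·0+6·4 = 24 | 1·4+4·4+4·1 = 24
X: 4·4+6·4 = 40 | 1·0+4·8+4·2 = 40
L: 4·5+6·1 = 26 | 1·6+4·2+4·3 = 26
T: 4·4+6·3 = 34 | 1·2+4·0+4·8 = 34
D: 4·4+6·0 = 16 | 1·4+4·0+4·3 = 16
gcd(4,6,1,4,4) = 1

Coefficients: [4, 6, 1, 4, 4]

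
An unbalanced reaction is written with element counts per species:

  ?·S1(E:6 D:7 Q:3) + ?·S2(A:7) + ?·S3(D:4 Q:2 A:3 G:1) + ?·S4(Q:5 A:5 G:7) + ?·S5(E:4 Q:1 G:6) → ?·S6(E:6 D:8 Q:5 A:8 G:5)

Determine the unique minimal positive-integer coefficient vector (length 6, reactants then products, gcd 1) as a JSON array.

Coefficients: [4, 4, 5, 1, 3, 6]

E: 4·6+4·0+5·0+1·0+3·4 = 36 | 6·6 = 36
D: 4·7+4·0+5·4+1·0+3·0 = 48 | 6·8 = 48
Q: 4·3+4·0+5·2+1·5+3·1 = 30 | 6·5 = 30
A: 4·0+4·7+5·3+1·5+3·0 = 48 | 6·8 = 48
G: 4·0+4·0+5·1+1·7+3·6 = 30 | 6·5 = 30
gcd(4,4,5,1,3,6) = 1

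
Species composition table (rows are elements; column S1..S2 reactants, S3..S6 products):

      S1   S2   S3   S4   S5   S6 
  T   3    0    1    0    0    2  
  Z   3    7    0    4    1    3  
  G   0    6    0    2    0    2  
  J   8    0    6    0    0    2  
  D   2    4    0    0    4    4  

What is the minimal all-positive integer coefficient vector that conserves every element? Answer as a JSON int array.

T: 4·3+3·0 = 12 | 4·1+5·0+1·0+4·2 = 12
Z: 4·3+3·7 = 33 | 4·0+5·4+1·1+4·3 = 33
G: 4·0+3·6 = 18 | 4·0+5·2+1·0+4·2 = 18
J: 4·8+3·0 = 32 | 4·6+5·0+1·0+4·2 = 32
D: 4·2+3·4 = 20 | 4·0+5·0+1·4+4·4 = 20
gcd(4,3,4,5,1,4) = 1

Coefficients: [4, 3, 4, 5, 1, 4]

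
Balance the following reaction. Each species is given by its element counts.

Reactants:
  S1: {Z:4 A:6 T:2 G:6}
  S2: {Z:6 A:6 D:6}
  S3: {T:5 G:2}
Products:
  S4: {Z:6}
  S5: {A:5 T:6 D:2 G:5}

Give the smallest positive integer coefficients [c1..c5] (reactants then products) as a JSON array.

Z: 3·4+2·6+6·0 = 24 | 4·6+6·0 = 24
A: 3·6+2·6+6·0 = 30 | 4·0+6·5 = 30
T: 3·2+2·0+6·5 = 36 | 4·0+6·6 = 36
D: 3·0+2·6+6·0 = 12 | 4·0+6·2 = 12
G: 3·6+2·0+6·2 = 30 | 4·0+6·5 = 30
gcd(3,2,6,4,6) = 1

Coefficients: [3, 2, 6, 4, 6]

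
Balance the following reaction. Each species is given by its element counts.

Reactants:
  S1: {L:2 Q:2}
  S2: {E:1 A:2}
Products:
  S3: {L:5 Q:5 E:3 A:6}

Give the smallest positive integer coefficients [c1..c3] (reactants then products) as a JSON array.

L: 5·2+6·0 = 10 | 2·5 = 10
Q: 5·2+6·0 = 10 | 2·5 = 10
E: 5·0+6·1 = 6 | 2·3 = 6
A: 5·0+6·2 = 12 | 2·6 = 12
gcd(5,6,2) = 1

Coefficients: [5, 6, 2]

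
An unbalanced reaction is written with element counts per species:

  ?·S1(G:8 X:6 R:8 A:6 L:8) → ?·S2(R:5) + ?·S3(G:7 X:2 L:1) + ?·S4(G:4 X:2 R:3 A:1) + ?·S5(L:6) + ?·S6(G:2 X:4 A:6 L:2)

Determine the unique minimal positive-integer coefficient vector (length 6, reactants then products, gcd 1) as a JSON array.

G: 6·8 = 48 | 6·0+2·7+6·4+6·0+5·2 = 48
X: 6·6 = 36 | 6·0+2·2+6·2+6·0+5·4 = 36
R: 6·8 = 48 | 6·5+2·0+6·3+6·0+5·0 = 48
A: 6·6 = 36 | 6·0+2·0+6·1+6·0+5·6 = 36
L: 6·8 = 48 | 6·0+2·1+6·0+6·6+5·2 = 48
gcd(6,6,2,6,6,5) = 1

Coefficients: [6, 6, 2, 6, 6, 5]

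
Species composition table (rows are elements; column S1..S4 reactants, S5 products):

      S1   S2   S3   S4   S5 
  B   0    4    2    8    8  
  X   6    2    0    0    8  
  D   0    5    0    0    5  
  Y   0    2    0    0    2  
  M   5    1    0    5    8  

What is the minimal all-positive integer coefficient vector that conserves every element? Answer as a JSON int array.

Coefficients: [5, 5, 2, 2, 5]

B: 5·0+5·4+2·2+2·8 = 40 | 5·8 = 40
X: 5·6+5·2+2·0+2·0 = 40 | 5·8 = 40
D: 5·0+5·5+2·0+2·0 = 25 | 5·5 = 25
Y: 5·0+5·2+2·0+2·0 = 10 | 5·2 = 10
M: 5·5+5·1+2·0+2·5 = 40 | 5·8 = 40
gcd(5,5,2,2,5) = 1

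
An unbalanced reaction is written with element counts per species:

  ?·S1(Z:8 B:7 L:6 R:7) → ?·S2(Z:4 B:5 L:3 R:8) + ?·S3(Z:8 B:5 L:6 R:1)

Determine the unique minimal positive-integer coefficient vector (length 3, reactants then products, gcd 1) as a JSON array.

Z: 5·8 = 40 | 4·4+3·8 = 40
B: 5·7 = 35 | 4·5+3·5 = 35
L: 5·6 = 30 | 4·3+3·6 = 30
R: 5·7 = 35 | 4·8+3·1 = 35
gcd(5,4,3) = 1

Coefficients: [5, 4, 3]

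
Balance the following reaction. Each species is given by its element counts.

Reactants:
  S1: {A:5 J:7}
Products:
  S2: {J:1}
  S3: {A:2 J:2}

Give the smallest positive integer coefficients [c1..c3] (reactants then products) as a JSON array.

A: 2·5 = 10 | 4·0+5·2 = 10
J: 2·7 = 14 | 4·1+5·2 = 14
gcd(2,4,5) = 1

Coefficients: [2, 4, 5]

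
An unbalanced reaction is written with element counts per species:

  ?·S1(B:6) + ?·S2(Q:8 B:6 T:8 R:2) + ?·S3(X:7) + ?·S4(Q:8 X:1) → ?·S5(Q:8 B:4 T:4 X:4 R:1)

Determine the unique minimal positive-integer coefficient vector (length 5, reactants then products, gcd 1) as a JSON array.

Coefficients: [1, 3, 3, 3, 6]

Q: 1·0+3·8+3·0+3·8 = 48 | 6·8 = 48
B: 1·6+3·6+3·0+3·0 = 24 | 6·4 = 24
T: 1·0+3·8+3·0+3·0 = 24 | 6·4 = 24
X: 1·0+3·0+3·7+3·1 = 24 | 6·4 = 24
R: 1·0+3·2+3·0+3·0 = 6 | 6·1 = 6
gcd(1,3,3,3,6) = 1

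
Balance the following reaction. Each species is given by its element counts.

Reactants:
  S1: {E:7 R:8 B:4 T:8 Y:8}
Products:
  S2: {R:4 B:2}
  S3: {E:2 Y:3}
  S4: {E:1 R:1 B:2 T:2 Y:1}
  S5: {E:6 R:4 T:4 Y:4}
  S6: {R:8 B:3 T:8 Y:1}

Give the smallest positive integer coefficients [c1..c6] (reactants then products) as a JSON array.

Coefficients: [4, 1, 6, 4, 2, 2]

E: 4·7 = 28 | 1·0+6·2+4·1+2·6+2·0 = 28
R: 4·8 = 32 | 1·4+6·0+4·1+2·4+2·8 = 32
B: 4·4 = 16 | 1·2+6·0+4·2+2·0+2·3 = 16
T: 4·8 = 32 | 1·0+6·0+4·2+2·4+2·8 = 32
Y: 4·8 = 32 | 1·0+6·3+4·1+2·4+2·1 = 32
gcd(4,1,6,4,2,2) = 1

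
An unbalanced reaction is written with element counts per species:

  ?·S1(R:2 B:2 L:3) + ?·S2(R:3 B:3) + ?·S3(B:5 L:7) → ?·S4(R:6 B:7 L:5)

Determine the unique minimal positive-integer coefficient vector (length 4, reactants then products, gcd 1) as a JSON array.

R: 6·2+6·3+1·0 = 30 | 5·6 = 30
B: 6·2+6·3+1·5 = 35 | 5·7 = 35
L: 6·3+6·0+1·7 = 25 | 5·5 = 25
gcd(6,6,1,5) = 1

Coefficients: [6, 6, 1, 5]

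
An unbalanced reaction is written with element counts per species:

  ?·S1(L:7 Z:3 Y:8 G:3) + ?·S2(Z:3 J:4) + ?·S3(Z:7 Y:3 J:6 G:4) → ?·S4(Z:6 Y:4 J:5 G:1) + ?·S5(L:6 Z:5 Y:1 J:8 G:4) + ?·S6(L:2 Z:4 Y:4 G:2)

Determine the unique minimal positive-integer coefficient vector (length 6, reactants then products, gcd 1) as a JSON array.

L: 2·7+6·0+2·0 = 14 | 4·0+2·6+1·2 = 14
Z: 2·3+6·3+2·7 = 38 | 4·6+2·5+1·4 = 38
Y: 2·8+6·0+2·3 = 22 | 4·4+2·1+1·4 = 22
J: 2·0+6·4+2·6 = 36 | 4·5+2·8+1·0 = 36
G: 2·3+6·0+2·4 = 14 | 4·1+2·4+1·2 = 14
gcd(2,6,2,4,2,1) = 1

Coefficients: [2, 6, 2, 4, 2, 1]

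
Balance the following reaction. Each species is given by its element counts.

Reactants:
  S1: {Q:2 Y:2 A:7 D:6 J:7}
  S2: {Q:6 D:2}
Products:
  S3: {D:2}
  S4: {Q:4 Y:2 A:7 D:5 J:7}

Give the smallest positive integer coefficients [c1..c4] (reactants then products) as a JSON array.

Coefficients: [6, 2, 5, 6]

Q: 6·2+2·6 = 24 | 5·0+6·4 = 24
Y: 6·2+2·0 = 12 | 5·0+6·2 = 12
A: 6·7+2·0 = 42 | 5·0+6·7 = 42
D: 6·6+2·2 = 40 | 5·2+6·5 = 40
J: 6·7+2·0 = 42 | 5·0+6·7 = 42
gcd(6,2,5,6) = 1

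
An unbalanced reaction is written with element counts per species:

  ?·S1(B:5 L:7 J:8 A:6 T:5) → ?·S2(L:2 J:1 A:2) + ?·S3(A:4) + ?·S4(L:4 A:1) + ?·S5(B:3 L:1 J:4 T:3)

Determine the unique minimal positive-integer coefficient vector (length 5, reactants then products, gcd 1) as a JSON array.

Coefficients: [3, 4, 2, 2, 5]

B: 3·5 = 15 | 4·0+2·0+2·0+5·3 = 15
L: 3·7 = 21 | 4·2+2·0+2·4+5·1 = 21
J: 3·8 = 24 | 4·1+2·0+2·0+5·4 = 24
A: 3·6 = 18 | 4·2+2·4+2·1+5·0 = 18
T: 3·5 = 15 | 4·0+2·0+2·0+5·3 = 15
gcd(3,4,2,2,5) = 1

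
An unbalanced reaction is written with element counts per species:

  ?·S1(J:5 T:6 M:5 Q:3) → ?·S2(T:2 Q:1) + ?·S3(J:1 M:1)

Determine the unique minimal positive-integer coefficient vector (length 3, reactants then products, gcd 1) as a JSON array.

J: 1·5 = 5 | 3·0+5·1 = 5
T: 1·6 = 6 | 3·2+5·0 = 6
M: 1·5 = 5 | 3·0+5·1 = 5
Q: 1·3 = 3 | 3·1+5·0 = 3
gcd(1,3,5) = 1

Coefficients: [1, 3, 5]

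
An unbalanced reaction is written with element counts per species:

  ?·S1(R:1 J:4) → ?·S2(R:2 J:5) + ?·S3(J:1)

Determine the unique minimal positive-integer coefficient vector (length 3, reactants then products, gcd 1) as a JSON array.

R: 2·1 = 2 | 1·2+3·0 = 2
J: 2·4 = 8 | 1·5+3·1 = 8
gcd(2,1,3) = 1

Coefficients: [2, 1, 3]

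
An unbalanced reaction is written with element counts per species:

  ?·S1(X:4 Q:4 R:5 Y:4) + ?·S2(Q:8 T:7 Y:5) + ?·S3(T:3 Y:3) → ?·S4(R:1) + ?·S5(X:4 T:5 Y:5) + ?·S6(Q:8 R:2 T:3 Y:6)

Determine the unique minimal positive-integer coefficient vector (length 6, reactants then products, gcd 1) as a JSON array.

X: 2·4+1·0+3·0 = 8 | 6·0+2·4+2·0 = 8
Q: 2·4+1·8+3·0 = 16 | 6·0+2·0+2·8 = 16
R: 2·5+1·0+3·0 = 10 | 6·1+2·0+2·2 = 10
T: 2·0+1·7+3·3 = 16 | 6·0+2·5+2·3 = 16
Y: 2·4+1·5+3·3 = 22 | 6·0+2·5+2·6 = 22
gcd(2,1,3,6,2,2) = 1

Coefficients: [2, 1, 3, 6, 2, 2]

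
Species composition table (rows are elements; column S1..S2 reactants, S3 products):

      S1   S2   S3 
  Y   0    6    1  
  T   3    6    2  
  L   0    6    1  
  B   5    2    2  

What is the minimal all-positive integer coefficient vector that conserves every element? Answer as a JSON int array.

Coefficients: [2, 1, 6]

Y: 2·0+1·6 = 6 | 6·1 = 6
T: 2·3+1·6 = 12 | 6·2 = 12
L: 2·0+1·6 = 6 | 6·1 = 6
B: 2·5+1·2 = 12 | 6·2 = 12
gcd(2,1,6) = 1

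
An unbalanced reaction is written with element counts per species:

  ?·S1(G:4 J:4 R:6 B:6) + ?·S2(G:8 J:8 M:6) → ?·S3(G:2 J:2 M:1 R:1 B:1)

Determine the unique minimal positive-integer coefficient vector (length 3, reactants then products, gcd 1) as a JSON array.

G: 1·4+1·8 = 12 | 6·2 = 12
J: 1·4+1·8 = 12 | 6·2 = 12
M: 1·0+1·6 = 6 | 6·1 = 6
R: 1·6+1·0 = 6 | 6·1 = 6
B: 1·6+1·0 = 6 | 6·1 = 6
gcd(1,1,6) = 1

Coefficients: [1, 1, 6]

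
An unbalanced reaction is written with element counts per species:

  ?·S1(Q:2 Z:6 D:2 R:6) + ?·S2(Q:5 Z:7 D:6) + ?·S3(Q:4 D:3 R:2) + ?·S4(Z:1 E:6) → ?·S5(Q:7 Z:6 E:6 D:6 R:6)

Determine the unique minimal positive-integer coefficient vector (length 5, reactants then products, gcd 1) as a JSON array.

Q: 3·2+1·5+6·4+5·0 = 35 | 5·7 = 35
Z: 3·6+1·7+6·0+5·1 = 30 | 5·6 = 30
E: 3·0+1·0+6·0+5·6 = 30 | 5·6 = 30
D: 3·2+1·6+6·3+5·0 = 30 | 5·6 = 30
R: 3·6+1·0+6·2+5·0 = 30 | 5·6 = 30
gcd(3,1,6,5,5) = 1

Coefficients: [3, 1, 6, 5, 5]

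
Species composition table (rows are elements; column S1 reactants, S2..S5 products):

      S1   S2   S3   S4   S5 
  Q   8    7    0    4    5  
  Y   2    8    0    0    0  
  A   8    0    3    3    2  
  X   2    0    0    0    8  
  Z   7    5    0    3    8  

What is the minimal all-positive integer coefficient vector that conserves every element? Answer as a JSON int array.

Coefficients: [4, 1, 5, 5, 1]

Q: 4·8 = 32 | 1·7+5·0+5·4+1·5 = 32
Y: 4·2 = 8 | 1·8+5·0+5·0+1·0 = 8
A: 4·8 = 32 | 1·0+5·3+5·3+1·2 = 32
X: 4·2 = 8 | 1·0+5·0+5·0+1·8 = 8
Z: 4·7 = 28 | 1·5+5·0+5·3+1·8 = 28
gcd(4,1,5,5,1) = 1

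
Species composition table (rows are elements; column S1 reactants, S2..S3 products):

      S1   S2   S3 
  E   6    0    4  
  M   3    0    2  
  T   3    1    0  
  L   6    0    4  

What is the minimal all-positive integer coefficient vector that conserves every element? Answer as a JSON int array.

Coefficients: [2, 6, 3]

E: 2·6 = 12 | 6·0+3·4 = 12
M: 2·3 = 6 | 6·0+3·2 = 6
T: 2·3 = 6 | 6·1+3·0 = 6
L: 2·6 = 12 | 6·0+3·4 = 12
gcd(2,6,3) = 1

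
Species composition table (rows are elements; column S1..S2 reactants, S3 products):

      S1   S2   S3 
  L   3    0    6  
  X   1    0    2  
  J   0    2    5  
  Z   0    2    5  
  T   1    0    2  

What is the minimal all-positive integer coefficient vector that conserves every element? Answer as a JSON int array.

L: 4·3+5·0 = 12 | 2·6 = 12
X: 4·1+5·0 = 4 | 2·2 = 4
J: 4·0+5·2 = 10 | 2·5 = 10
Z: 4·0+5·2 = 10 | 2·5 = 10
T: 4·1+5·0 = 4 | 2·2 = 4
gcd(4,5,2) = 1

Coefficients: [4, 5, 2]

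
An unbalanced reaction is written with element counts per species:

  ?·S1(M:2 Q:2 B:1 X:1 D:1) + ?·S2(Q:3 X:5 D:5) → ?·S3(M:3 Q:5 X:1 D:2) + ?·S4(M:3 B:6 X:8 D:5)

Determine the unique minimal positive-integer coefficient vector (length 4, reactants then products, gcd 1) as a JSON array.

Coefficients: [6, 1, 3, 1]

M: 6·2+1·0 = 12 | 3·3+1·3 = 12
Q: 6·2+1·3 = 15 | 3·5+1·0 = 15
B: 6·1+1·0 = 6 | 3·0+1·6 = 6
X: 6·1+1·5 = 11 | 3·1+1·8 = 11
D: 6·1+1·5 = 11 | 3·2+1·5 = 11
gcd(6,1,3,1) = 1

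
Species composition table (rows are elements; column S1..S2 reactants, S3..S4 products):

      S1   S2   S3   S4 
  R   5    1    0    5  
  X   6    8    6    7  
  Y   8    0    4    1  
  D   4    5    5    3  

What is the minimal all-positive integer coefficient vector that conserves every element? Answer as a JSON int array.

R: 3·5+5·1 = 20 | 5·0+4·5 = 20
X: 3·6+5·8 = 58 | 5·6+4·7 = 58
Y: 3·8+5·0 = 24 | 5·4+4·1 = 24
D: 3·4+5·5 = 37 | 5·5+4·3 = 37
gcd(3,5,5,4) = 1

Coefficients: [3, 5, 5, 4]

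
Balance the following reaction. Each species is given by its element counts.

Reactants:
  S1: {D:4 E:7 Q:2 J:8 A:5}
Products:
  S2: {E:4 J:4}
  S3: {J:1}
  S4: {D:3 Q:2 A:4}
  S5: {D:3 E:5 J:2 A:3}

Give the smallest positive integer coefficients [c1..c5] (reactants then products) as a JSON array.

D: 3·4 = 12 | 4·0+6·0+3·3+1·3 = 12
E: 3·7 = 21 | 4·4+6·0+3·0+1·5 = 21
Q: 3·2 = 6 | 4·0+6·0+3·2+1·0 = 6
J: 3·8 = 24 | 4·4+6·1+3·0+1·2 = 24
A: 3·5 = 15 | 4·0+6·0+3·4+1·3 = 15
gcd(3,4,6,3,1) = 1

Coefficients: [3, 4, 6, 3, 1]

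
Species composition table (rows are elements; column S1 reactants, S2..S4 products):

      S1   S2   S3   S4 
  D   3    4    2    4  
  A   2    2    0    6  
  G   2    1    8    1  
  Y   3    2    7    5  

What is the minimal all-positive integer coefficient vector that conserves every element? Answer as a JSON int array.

D: 6·3 = 18 | 3·4+1·2+1·4 = 18
A: 6·2 = 12 | 3·2+1·0+1·6 = 12
G: 6·2 = 12 | 3·1+1·8+1·1 = 12
Y: 6·3 = 18 | 3·2+1·7+1·5 = 18
gcd(6,3,1,1) = 1

Coefficients: [6, 3, 1, 1]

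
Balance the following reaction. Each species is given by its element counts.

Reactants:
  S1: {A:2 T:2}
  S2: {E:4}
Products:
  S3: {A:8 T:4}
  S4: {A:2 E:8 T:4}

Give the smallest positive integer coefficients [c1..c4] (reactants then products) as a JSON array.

A: 6·2+4·0 = 12 | 1·8+2·2 = 12
E: 6·0+4·4 = 16 | 1·0+2·8 = 16
T: 6·2+4·0 = 12 | 1·4+2·4 = 12
gcd(6,4,1,2) = 1

Coefficients: [6, 4, 1, 2]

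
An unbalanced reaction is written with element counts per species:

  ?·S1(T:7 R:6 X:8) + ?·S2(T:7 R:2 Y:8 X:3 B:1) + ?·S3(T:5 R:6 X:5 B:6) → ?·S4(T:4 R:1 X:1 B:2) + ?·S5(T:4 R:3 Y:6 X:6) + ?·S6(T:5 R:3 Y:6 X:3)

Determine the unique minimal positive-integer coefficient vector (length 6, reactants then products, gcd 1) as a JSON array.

Coefficients: [2, 6, 1, 6, 3, 5]

T: 2·7+6·7+1·5 = 61 | 6·4+3·4+5·5 = 61
R: 2·6+6·2+1·6 = 30 | 6·1+3·3+5·3 = 30
Y: 2·0+6·8+1·0 = 48 | 6·0+3·6+5·6 = 48
X: 2·8+6·3+1·5 = 39 | 6·1+3·6+5·3 = 39
B: 2·0+6·1+1·6 = 12 | 6·2+3·0+5·0 = 12
gcd(2,6,1,6,3,5) = 1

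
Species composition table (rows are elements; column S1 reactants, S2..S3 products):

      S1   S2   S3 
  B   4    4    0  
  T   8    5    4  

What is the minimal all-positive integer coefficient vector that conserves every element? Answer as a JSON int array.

B: 4·4 = 16 | 4·4+3·0 = 16
T: 4·8 = 32 | 4·5+3·4 = 32
gcd(4,4,3) = 1

Coefficients: [4, 4, 3]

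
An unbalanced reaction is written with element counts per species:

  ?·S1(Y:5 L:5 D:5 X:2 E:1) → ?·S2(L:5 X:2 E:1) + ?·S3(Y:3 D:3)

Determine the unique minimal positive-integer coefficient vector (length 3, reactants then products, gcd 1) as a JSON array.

Coefficients: [3, 3, 5]

Y: 3·5 = 15 | 3·0+5·3 = 15
L: 3·5 = 15 | 3·5+5·0 = 15
D: 3·5 = 15 | 3·0+5·3 = 15
X: 3·2 = 6 | 3·2+5·0 = 6
E: 3·1 = 3 | 3·1+5·0 = 3
gcd(3,3,5) = 1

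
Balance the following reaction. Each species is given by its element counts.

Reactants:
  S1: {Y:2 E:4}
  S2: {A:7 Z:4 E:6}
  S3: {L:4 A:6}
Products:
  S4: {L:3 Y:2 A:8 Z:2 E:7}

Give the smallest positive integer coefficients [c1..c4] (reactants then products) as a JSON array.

Coefficients: [4, 2, 3, 4]

L: 4·0+2·0+3·4 = 12 | 4·3 = 12
Y: 4·2+2·0+3·0 = 8 | 4·2 = 8
A: 4·0+2·7+3·6 = 32 | 4·8 = 32
Z: 4·0+2·4+3·0 = 8 | 4·2 = 8
E: 4·4+2·6+3·0 = 28 | 4·7 = 28
gcd(4,2,3,4) = 1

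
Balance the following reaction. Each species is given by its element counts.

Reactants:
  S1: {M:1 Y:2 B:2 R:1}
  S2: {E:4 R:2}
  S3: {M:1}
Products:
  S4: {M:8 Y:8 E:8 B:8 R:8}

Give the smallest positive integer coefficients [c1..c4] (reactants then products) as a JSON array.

Coefficients: [4, 2, 4, 1]

M: 4·1+2·0+4·1 = 8 | 1·8 = 8
Y: 4·2+2·0+4·0 = 8 | 1·8 = 8
E: 4·0+2·4+4·0 = 8 | 1·8 = 8
B: 4·2+2·0+4·0 = 8 | 1·8 = 8
R: 4·1+2·2+4·0 = 8 | 1·8 = 8
gcd(4,2,4,1) = 1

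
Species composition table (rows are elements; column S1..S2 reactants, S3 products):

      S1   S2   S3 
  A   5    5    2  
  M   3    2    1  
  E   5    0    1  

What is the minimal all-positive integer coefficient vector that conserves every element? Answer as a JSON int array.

Coefficients: [1, 1, 5]

A: 1·5+1·5 = 10 | 5·2 = 10
M: 1·3+1·2 = 5 | 5·1 = 5
E: 1·5+1·0 = 5 | 5·1 = 5
gcd(1,1,5) = 1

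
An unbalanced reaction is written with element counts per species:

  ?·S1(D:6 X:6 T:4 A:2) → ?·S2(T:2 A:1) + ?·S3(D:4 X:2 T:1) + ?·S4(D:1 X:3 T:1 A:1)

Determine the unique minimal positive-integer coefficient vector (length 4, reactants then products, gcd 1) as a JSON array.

D: 5·6 = 30 | 4·0+6·4+6·1 = 30
X: 5·6 = 30 | 4·0+6·2+6·3 = 30
T: 5·4 = 20 | 4·2+6·1+6·1 = 20
A: 5·2 = 10 | 4·1+6·0+6·1 = 10
gcd(5,4,6,6) = 1

Coefficients: [5, 4, 6, 6]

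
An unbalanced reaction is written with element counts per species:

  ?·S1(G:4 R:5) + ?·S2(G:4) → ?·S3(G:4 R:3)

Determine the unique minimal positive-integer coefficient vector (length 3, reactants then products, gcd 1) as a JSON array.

Coefficients: [3, 2, 5]

G: 3·4+2·4 = 20 | 5·4 = 20
R: 3·5+2·0 = 15 | 5·3 = 15
gcd(3,2,5) = 1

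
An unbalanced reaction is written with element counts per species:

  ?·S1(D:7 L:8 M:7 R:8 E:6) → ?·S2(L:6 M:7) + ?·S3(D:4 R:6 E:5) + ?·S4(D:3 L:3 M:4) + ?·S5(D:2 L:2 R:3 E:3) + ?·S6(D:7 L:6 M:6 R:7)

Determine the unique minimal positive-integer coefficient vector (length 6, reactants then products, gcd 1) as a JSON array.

D: 5·7 = 35 | 3·0+3·4+2·3+5·2+1·7 = 35
L: 5·8 = 40 | 3·6+3·0+2·3+5·2+1·6 = 40
M: 5·7 = 35 | 3·7+3·0+2·4+5·0+1·6 = 35
R: 5·8 = 40 | 3·0+3·6+2·0+5·3+1·7 = 40
E: 5·6 = 30 | 3·0+3·5+2·0+5·3+1·0 = 30
gcd(5,3,3,2,5,1) = 1

Coefficients: [5, 3, 3, 2, 5, 1]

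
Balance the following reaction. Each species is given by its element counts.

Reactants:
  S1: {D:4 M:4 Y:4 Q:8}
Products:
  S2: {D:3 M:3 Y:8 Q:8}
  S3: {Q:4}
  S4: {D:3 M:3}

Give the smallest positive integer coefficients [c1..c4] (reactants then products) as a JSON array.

Coefficients: [6, 3, 6, 5]

D: 6·4 = 24 | 3·3+6·0+5·3 = 24
M: 6·4 = 24 | 3·3+6·0+5·3 = 24
Y: 6·4 = 24 | 3·8+6·0+5·0 = 24
Q: 6·8 = 48 | 3·8+6·4+5·0 = 48
gcd(6,3,6,5) = 1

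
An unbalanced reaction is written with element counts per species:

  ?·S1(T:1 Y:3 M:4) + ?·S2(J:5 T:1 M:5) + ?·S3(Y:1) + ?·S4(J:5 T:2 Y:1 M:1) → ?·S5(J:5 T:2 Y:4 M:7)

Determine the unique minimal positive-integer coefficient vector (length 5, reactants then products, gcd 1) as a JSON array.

J: 3·0+3·5+6·0+1·5 = 20 | 4·5 = 20
T: 3·1+3·1+6·0+1·2 = 8 | 4·2 = 8
Y: 3·3+3·0+6·1+1·1 = 16 | 4·4 = 16
M: 3·4+3·5+6·0+1·1 = 28 | 4·7 = 28
gcd(3,3,6,1,4) = 1

Coefficients: [3, 3, 6, 1, 4]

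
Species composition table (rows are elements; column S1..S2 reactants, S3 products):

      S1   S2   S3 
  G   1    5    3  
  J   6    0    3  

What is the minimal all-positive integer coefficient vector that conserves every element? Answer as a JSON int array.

G: 1·1+1·5 = 6 | 2·3 = 6
J: 1·6+1·0 = 6 | 2·3 = 6
gcd(1,1,2) = 1

Coefficients: [1, 1, 2]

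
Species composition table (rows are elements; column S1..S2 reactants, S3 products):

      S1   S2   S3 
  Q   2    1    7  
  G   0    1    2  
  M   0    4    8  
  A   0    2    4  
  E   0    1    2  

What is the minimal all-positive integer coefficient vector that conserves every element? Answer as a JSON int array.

Q: 5·2+4·1 = 14 | 2·7 = 14
G: 5·0+4·1 = 4 | 2·2 = 4
M: 5·0+4·4 = 16 | 2·8 = 16
A: 5·0+4·2 = 8 | 2·4 = 8
E: 5·0+4·1 = 4 | 2·2 = 4
gcd(5,4,2) = 1

Coefficients: [5, 4, 2]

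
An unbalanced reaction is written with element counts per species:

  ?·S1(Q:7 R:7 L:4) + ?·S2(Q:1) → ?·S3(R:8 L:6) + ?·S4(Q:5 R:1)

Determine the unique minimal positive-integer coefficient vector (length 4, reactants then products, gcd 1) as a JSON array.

Q: 3·7+4·1 = 25 | 2·0+5·5 = 25
R: 3·7+4·0 = 21 | 2·8+5·1 = 21
L: 3·4+4·0 = 12 | 2·6+5·0 = 12
gcd(3,4,2,5) = 1

Coefficients: [3, 4, 2, 5]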